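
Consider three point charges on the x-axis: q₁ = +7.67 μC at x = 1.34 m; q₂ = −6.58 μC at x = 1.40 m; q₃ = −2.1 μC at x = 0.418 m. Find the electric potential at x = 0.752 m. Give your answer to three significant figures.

-3.05×10⁴ V

Electric potential is a scalar, so the contributions from each charge add algebraically: V = Σ kqᵢ/rᵢ.
Distances from the field point to each charge: r₁ = 0.588 m, r₂ = 0.648 m, r₃ = 0.334 m.
V = k[(7.67×10⁻⁶)/(0.588) + (-6.58×10⁻⁶)/(0.648) + (-2.10×10⁻⁶)/(0.334)] = -3.05×10⁴ V.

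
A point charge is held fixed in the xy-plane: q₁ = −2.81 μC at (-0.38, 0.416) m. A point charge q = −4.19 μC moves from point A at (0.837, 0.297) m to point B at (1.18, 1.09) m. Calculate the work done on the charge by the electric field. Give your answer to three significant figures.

The work done by the electric force is W_field = −ΔU = −q(V_B − V_A) = q(V_A − V_B).
At A: distance to the source charge is 1.22 m; V_A = kq₁/r = -2.07×10⁴ V.
At B: distance to the source charge is 1.70 m; V_B = kq₁/r = -1.49×10⁴ V.
ΔV = V_B − V_A = 5790 V.
W_field = −qΔV = −(-4.19×10⁻⁶ C)(5790 V) = 0.0243 J.

0.0243 J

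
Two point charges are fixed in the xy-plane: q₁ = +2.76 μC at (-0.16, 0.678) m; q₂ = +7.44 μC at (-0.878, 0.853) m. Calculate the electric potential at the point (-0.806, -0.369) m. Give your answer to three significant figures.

7.48×10⁴ V

The total potential is the scalar sum of each charge's contribution, V = Σ kqᵢ/rᵢ.
Distances from the field point to each charge: r₁ = 1.23 m, r₂ = 1.22 m.
V = k[(2.76×10⁻⁶)/(1.23) + (7.44×10⁻⁶)/(1.22)] = 7.48×10⁴ V.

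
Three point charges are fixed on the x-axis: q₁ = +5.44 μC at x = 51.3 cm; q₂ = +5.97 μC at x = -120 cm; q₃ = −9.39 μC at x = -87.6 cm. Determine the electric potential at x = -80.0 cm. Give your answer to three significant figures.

The total potential is the scalar sum of each charge's contribution, V = Σ kqᵢ/rᵢ.
Distances from the field point to each charge: r₁ = 1.31 m, r₂ = 0.400 m, r₃ = 0.0760 m.
V = k[(5.44×10⁻⁶)/(1.31) + (5.97×10⁻⁶)/(0.400) + (-9.39×10⁻⁶)/(0.0760)] = -9.39×10⁵ V.

-9.39×10⁵ V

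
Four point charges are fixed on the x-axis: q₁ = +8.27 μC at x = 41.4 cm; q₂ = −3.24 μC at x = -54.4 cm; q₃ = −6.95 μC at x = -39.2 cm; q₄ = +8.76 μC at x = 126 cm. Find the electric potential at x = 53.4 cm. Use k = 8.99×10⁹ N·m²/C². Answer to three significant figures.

6.34×10⁵ V

The total potential is the scalar sum of each charge's contribution, V = Σ kqᵢ/rᵢ.
Distances from the field point to each charge: r₁ = 0.120 m, r₂ = 1.08 m, r₃ = 0.926 m, r₄ = 0.726 m.
V = k[(8.27×10⁻⁶)/(0.120) + (-3.24×10⁻⁶)/(1.08) + (-6.95×10⁻⁶)/(0.926) + (8.76×10⁻⁶)/(0.726)] = 6.34×10⁵ V.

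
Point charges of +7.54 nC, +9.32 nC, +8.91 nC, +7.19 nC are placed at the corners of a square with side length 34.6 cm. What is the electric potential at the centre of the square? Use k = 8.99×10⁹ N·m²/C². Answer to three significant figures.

1210 V

Electric potential is a scalar, so the contributions from each charge add algebraically: V = Σ kqᵢ/rᵢ.
The distance from each corner to the centre is a√2/2 = 0.245 m.
V = k[(7.54×10⁻⁹)/(0.245) + (9.32×10⁻⁹)/(0.245) + (8.91×10⁻⁹)/(0.245) + (7.19×10⁻⁹)/(0.245)] = 1210 V.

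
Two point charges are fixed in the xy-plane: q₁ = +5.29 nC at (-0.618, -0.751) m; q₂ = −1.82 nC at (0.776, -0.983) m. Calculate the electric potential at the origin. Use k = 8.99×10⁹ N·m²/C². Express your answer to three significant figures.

The total potential is the scalar sum of each charge's contribution, V = Σ kqᵢ/rᵢ.
Distances from the field point to each charge: r₁ = 0.973 m, r₂ = 1.25 m.
V = k[(5.29×10⁻⁹)/(0.973) + (-1.82×10⁻⁹)/(1.25)] = 35.8 V.

35.8 V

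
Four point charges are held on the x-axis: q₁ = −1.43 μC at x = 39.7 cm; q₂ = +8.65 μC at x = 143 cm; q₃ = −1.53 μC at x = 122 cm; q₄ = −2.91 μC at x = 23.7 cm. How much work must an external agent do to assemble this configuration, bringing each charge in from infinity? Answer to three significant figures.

-0.565 J

The work to assemble the configuration equals its total potential energy, U = Σ kqᵢqⱼ/rᵢⱼ over all pairs.
Pair separations: r₁₂ = 1.03 m, r₁₃ = 0.823 m, r₁₄ = 0.160 m, r₂₃ = 0.210 m, r₂₄ = 1.19 m, r₃₄ = 0.983 m.
Summing all 6 pair terms gives U = -0.565 J.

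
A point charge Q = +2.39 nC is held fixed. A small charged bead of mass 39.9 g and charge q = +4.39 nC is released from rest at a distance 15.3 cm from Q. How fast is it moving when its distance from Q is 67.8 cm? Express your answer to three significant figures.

Only the electrostatic force acts, so mechanical energy is conserved: ½mv² = U₁ − U₂ = kQq(1/r₁ − 1/r₂).
U₁ − U₂ = (8.99×10⁹ N·m²/C²)(2.39×10⁻⁹ C)(4.39×10⁻⁹ C)(1/0.153 − 1/0.678) = 4.77×10⁻⁷ J.
v = √(2·4.77×10⁻⁷/0.0399) = 4.89×10⁻³ m/s.

4.89×10⁻³ m/s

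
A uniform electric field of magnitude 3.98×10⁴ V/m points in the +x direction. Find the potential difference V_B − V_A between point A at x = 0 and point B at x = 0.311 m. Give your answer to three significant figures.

-1.24×10⁴ V

In a uniform field, potential decreases in the direction of E: V_B − V_A = −E·Δx.
V_B − V_A = −(3.98×10⁴ V/m)(0.311 m) = -1.24×10⁴ V.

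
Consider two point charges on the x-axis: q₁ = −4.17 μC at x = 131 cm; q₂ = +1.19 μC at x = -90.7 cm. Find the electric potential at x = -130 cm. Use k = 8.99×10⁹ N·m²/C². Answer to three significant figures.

1.29×10⁴ V

Electric potential is a scalar, so the contributions from each charge add algebraically: V = Σ kqᵢ/rᵢ.
Distances from the field point to each charge: r₁ = 2.61 m, r₂ = 0.393 m.
V = k[(-4.17×10⁻⁶)/(2.61) + (1.19×10⁻⁶)/(0.393)] = 1.29×10⁴ V.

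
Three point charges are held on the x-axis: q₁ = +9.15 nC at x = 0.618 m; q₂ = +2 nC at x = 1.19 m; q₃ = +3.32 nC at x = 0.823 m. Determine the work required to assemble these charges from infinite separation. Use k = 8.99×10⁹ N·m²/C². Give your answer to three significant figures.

The work to assemble the configuration equals its total potential energy, U = Σ kqᵢqⱼ/rᵢⱼ over all pairs.
Pair separations: r₁₂ = 0.572 m, r₁₃ = 0.205 m, r₂₃ = 0.367 m.
U = (2.88×10⁻⁷) + (1.33×10⁻⁶) + (1.63×10⁻⁷) = 1.78×10⁻⁶ J.

1.78×10⁻⁶ J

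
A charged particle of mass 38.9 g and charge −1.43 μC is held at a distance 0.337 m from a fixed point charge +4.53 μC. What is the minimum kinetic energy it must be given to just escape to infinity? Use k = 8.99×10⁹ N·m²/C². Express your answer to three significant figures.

To just escape, total mechanical energy must reach zero at infinity: ½mv²_min + U = 0, so ½mv²_min = −U = |kQq|/r.
|U| = |kQq|/r = (8.99×10⁹ N·m²/C²)(4.53×10⁻⁶)(1.43×10⁻⁶)/(0.337) = 0.173 J.

0.173 J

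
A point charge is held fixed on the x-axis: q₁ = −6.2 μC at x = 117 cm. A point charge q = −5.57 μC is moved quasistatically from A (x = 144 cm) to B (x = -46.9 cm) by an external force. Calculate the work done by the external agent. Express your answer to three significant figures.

-0.960 J

For quasistatic motion the external work equals the change in potential energy: W_ext = qΔV = q(V_B − V_A).
At A: distance to the source charge is 0.270 m; V_A = kq₁/r = -2.06×10⁵ V.
At B: distance to the source charge is 1.64 m; V_B = kq₁/r = -3.40×10⁴ V.
ΔV = V_B − V_A = 1.72×10⁵ V.
W_ext = qΔV = (-5.57×10⁻⁶ C)(1.72×10⁵ V) = -0.960 J.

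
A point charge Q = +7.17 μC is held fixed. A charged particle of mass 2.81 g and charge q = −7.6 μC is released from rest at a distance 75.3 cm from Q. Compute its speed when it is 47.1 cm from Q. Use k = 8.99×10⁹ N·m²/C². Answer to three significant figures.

Only the electrostatic force acts, so mechanical energy is conserved: ½mv² = U₁ − U₂ = kQq(1/r₁ − 1/r₂).
U₁ − U₂ = (8.99×10⁹ N·m²/C²)(7.17×10⁻⁶ C)(-7.60×10⁻⁶ C)(1/0.753 − 1/0.471) = 0.390 J.
v = √(2·0.390/2.81×10⁻³) = 16.7 m/s.

16.7 m/s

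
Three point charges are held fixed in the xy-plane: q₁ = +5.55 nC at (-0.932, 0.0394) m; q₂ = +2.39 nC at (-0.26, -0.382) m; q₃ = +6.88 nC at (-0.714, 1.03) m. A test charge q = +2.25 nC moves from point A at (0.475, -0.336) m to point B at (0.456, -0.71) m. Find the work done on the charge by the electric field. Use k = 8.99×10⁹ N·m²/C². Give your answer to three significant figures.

2.07×10⁻⁸ J

The work done by the electric force is W_field = −ΔU = −q(V_B − V_A) = q(V_A − V_B).
At A: distances to the source charges are 1.46 m, 0.736 m, 1.81 m; V_A = Σ kqᵢ/rᵢ = 97.6 V.
At B: distances to the source charges are 1.58 m, 0.788 m, 2.10 m; V_B = Σ kqᵢ/rᵢ = 88.4 V.
ΔV = V_B − V_A = -9.18 V.
W_field = −qΔV = −(2.25×10⁻⁹ C)(-9.18 V) = 2.07×10⁻⁸ J.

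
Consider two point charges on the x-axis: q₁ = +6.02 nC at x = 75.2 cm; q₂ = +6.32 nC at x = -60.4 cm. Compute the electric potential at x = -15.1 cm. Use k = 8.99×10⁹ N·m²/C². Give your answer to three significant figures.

Electric potential is a scalar, so the contributions from each charge add algebraically: V = Σ kqᵢ/rᵢ.
Distances from the field point to each charge: r₁ = 0.903 m, r₂ = 0.453 m.
V = k[(6.02×10⁻⁹)/(0.903) + (6.32×10⁻⁹)/(0.453)] = 185 V.

185 V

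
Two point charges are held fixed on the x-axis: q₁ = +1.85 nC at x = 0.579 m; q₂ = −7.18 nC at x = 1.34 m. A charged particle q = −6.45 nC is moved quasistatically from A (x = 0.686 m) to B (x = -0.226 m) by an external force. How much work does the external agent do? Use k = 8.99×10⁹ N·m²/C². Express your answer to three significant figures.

For quasistatic motion the external work equals the change in potential energy: W_ext = qΔV = q(V_B − V_A).
At A: distances to the source charges are 0.107 m, 0.654 m; V_A = Σ kqᵢ/rᵢ = 56.7 V.
At B: distances to the source charges are 0.805 m, 1.57 m; V_B = Σ kqᵢ/rᵢ = -20.6 V.
ΔV = V_B − V_A = -77.3 V.
W_ext = qΔV = (-6.45×10⁻⁹ C)(-77.3 V) = 4.99×10⁻⁷ J.

4.99×10⁻⁷ J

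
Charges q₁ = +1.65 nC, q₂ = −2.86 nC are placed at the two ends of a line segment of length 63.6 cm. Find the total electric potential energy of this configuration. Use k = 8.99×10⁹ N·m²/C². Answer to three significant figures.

The assembly work is the sum of pairwise potential energies, U = Σ_{i<j} kqᵢqⱼ/rᵢⱼ.
The separation is r = 0.636 m.
U = (-6.67×10⁻⁸) = -6.67×10⁻⁸ J.

-6.67×10⁻⁸ J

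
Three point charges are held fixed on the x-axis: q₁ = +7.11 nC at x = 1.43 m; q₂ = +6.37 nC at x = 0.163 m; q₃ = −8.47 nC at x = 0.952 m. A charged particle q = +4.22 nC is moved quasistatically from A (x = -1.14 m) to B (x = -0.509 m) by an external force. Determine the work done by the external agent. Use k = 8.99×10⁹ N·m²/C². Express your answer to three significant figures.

For quasistatic motion the external work equals the change in potential energy: W_ext = qΔV = q(V_B − V_A).
At A: distances to the source charges are 2.57 m, 1.30 m, 2.09 m; V_A = Σ kqᵢ/rᵢ = 32.4 V.
At B: distances to the source charges are 1.94 m, 0.672 m, 1.46 m; V_B = Σ kqᵢ/rᵢ = 66.1 V.
ΔV = V_B − V_A = 33.6 V.
W_ext = qΔV = (4.22×10⁻⁹ C)(33.6 V) = 1.42×10⁻⁷ J.

1.42×10⁻⁷ J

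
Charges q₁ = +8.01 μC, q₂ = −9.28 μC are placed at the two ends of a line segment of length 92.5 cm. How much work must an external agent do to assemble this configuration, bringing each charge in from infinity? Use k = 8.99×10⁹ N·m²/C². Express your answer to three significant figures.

-0.722 J

The work to assemble the configuration equals its total potential energy, U = Σ kqᵢqⱼ/rᵢⱼ over all pairs.
The separation is r = 0.925 m.
U = (-0.722) = -0.722 J.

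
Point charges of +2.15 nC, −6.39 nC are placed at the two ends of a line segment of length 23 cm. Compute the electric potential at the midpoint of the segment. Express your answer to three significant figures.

The total potential is the scalar sum of each charge's contribution, V = Σ kqᵢ/rᵢ.
Each charge is 0.115 m from the midpoint.
V = k[(2.15×10⁻⁹)/(0.115) + (-6.39×10⁻⁹)/(0.115)] = -331 V.

-331 V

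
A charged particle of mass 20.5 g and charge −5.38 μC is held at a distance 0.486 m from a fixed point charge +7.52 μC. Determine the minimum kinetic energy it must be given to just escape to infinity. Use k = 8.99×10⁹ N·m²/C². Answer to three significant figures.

To just escape, total mechanical energy must reach zero at infinity: ½mv²_min + U = 0, so ½mv²_min = −U = |kQq|/r.
|U| = |kQq|/r = (8.99×10⁹ N·m²/C²)(7.52×10⁻⁶)(5.38×10⁻⁶)/(0.486) = 0.748 J.

0.748 J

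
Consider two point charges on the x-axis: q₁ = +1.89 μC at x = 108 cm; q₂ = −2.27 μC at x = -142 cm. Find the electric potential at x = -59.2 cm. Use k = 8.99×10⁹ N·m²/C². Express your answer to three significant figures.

-1.45×10⁴ V

The total potential is the scalar sum of each charge's contribution, V = Σ kqᵢ/rᵢ.
Distances from the field point to each charge: r₁ = 1.67 m, r₂ = 0.828 m.
V = k[(1.89×10⁻⁶)/(1.67) + (-2.27×10⁻⁶)/(0.828)] = -1.45×10⁴ V.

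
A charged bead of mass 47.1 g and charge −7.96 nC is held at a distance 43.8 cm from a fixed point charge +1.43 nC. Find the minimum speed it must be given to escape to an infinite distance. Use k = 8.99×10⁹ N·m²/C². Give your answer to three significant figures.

To just escape, total mechanical energy must reach zero at infinity: ½mv²_min + U = 0, so ½mv²_min = −U = |kQq|/r.
|U| = |kQq|/r = (8.99×10⁹ N·m²/C²)(1.43×10⁻⁹)(7.96×10⁻⁹)/(0.438) = 2.34×10⁻⁷ J.
v_min = √(2|U|/m) = √(2·2.34×10⁻⁷/0.0471) = 3.15×10⁻³ m/s.

3.15×10⁻³ m/s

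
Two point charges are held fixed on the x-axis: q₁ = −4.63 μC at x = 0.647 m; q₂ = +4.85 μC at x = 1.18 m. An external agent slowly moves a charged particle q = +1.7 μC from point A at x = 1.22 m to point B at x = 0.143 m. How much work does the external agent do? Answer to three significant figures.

-1.80 J

For quasistatic motion the external work equals the change in potential energy: W_ext = qΔV = q(V_B − V_A).
At A: distances to the source charges are 0.573 m, 0.0400 m; V_A = Σ kqᵢ/rᵢ = 1.02×10⁶ V.
At B: distances to the source charges are 0.504 m, 1.04 m; V_B = Σ kqᵢ/rᵢ = -4.05×10⁴ V.
ΔV = V_B − V_A = -1.06×10⁶ V.
W_ext = qΔV = (1.70×10⁻⁶ C)(-1.06×10⁶ V) = -1.80 J.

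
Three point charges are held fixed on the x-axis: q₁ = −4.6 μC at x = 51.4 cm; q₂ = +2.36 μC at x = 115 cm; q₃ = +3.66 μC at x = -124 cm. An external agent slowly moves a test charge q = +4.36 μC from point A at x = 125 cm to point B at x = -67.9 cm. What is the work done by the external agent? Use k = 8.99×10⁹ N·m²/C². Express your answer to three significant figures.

-0.583 J

For quasistatic motion the external work equals the change in potential energy: W_ext = qΔV = q(V_B − V_A).
At A: distances to the source charges are 0.736 m, 0.100 m, 2.49 m; V_A = Σ kqᵢ/rᵢ = 1.69×10⁵ V.
At B: distances to the source charges are 1.19 m, 1.83 m, 0.561 m; V_B = Σ kqᵢ/rᵢ = 3.56×10⁴ V.
ΔV = V_B − V_A = -1.34×10⁵ V.
W_ext = qΔV = (4.36×10⁻⁶ C)(-1.34×10⁵ V) = -0.583 J.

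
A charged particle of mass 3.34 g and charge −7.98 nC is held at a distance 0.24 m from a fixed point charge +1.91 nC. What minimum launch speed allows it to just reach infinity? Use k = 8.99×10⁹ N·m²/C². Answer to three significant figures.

To just escape, total mechanical energy must reach zero at infinity: ½mv²_min + U = 0, so ½mv²_min = −U = |kQq|/r.
|U| = |kQq|/r = (8.99×10⁹ N·m²/C²)(1.91×10⁻⁹)(7.98×10⁻⁹)/(0.240) = 5.71×10⁻⁷ J.
v_min = √(2|U|/m) = √(2·5.71×10⁻⁷/3.34×10⁻³) = 0.0185 m/s.

0.0185 m/s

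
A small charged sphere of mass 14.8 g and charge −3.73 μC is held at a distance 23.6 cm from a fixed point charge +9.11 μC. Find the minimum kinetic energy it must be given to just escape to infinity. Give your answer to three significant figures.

1.29 J

To just escape, total mechanical energy must reach zero at infinity: ½mv²_min + U = 0, so ½mv²_min = −U = |kQq|/r.
|U| = |kQq|/r = (8.99×10⁹ N·m²/C²)(9.11×10⁻⁶)(3.73×10⁻⁶)/(0.236) = 1.29 J.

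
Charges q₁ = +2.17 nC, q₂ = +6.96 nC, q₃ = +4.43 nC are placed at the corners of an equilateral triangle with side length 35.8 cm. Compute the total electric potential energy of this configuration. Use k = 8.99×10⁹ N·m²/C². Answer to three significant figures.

The assembly work is the sum of pairwise potential energies, U = Σ_{i<j} kqᵢqⱼ/rᵢⱼ.
All three pair separations equal the side length, 0.358 m.
U = (3.79×10⁻⁷) + (2.41×10⁻⁷) + (7.74×10⁻⁷) = 1.39×10⁻⁶ J.

1.39×10⁻⁶ J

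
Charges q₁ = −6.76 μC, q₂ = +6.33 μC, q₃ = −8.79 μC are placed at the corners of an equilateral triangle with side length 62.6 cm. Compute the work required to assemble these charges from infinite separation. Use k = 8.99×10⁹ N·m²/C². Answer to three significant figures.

-0.560 J

The work to assemble the configuration equals its total potential energy, U = Σ kqᵢqⱼ/rᵢⱼ over all pairs.
All three pair separations equal the side length, 0.626 m.
U = (-0.615) + (0.853) + (-0.799) = -0.560 J.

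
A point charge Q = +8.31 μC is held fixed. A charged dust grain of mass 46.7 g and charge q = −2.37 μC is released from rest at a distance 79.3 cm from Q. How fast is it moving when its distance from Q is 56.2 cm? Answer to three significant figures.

1.98 m/s

Only the electrostatic force acts, so mechanical energy is conserved: ½mv² = U₁ − U₂ = kQq(1/r₁ − 1/r₂).
U₁ − U₂ = (8.99×10⁹ N·m²/C²)(8.31×10⁻⁶ C)(-2.37×10⁻⁶ C)(1/0.793 − 1/0.562) = 0.0918 J.
v = √(2·0.0918/0.0467) = 1.98 m/s.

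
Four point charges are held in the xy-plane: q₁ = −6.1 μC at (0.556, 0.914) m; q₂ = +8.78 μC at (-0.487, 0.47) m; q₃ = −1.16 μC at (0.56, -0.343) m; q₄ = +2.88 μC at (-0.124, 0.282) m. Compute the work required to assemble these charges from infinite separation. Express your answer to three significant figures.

The work to assemble the configuration equals its total potential energy, U = Σ kqᵢqⱼ/rᵢⱼ over all pairs.
Pair separations: r₁₂ = 1.13 m, r₁₃ = 1.26 m, r₁₄ = 0.928 m, r₂₃ = 1.33 m, r₂₄ = 0.409 m, r₃₄ = 0.927 m.
Summing all 6 pair terms gives U = -0.0897 J.

-0.0897 J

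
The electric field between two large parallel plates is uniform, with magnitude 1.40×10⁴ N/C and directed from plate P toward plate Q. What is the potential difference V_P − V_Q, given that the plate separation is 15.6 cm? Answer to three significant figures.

In a uniform field, potential decreases in the direction of E: ΔV = −E·d for a displacement d parallel to E.
Going from Q to P is a displacement of 15.6 cm opposite to the field, so V_P − V_Q = +Ed = 2180 V.

2180 V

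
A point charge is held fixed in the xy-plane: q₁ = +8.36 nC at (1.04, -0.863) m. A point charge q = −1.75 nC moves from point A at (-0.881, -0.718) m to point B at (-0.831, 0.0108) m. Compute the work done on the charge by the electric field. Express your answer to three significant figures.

-4.58×10⁻⁹ J

The work done by the electric force is W_field = −ΔU = −q(V_B − V_A) = q(V_A − V_B).
At A: distance to the source charge is 1.93 m; V_A = kq₁/r = 39.0 V.
At B: distance to the source charge is 2.06 m; V_B = kq₁/r = 36.4 V.
ΔV = V_B − V_A = -2.62 V.
W_field = −qΔV = −(-1.75×10⁻⁹ C)(-2.62 V) = -4.58×10⁻⁹ J.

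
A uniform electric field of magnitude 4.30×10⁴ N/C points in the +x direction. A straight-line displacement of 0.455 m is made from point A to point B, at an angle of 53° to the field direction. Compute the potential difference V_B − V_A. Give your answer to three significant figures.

Only the component of displacement along E changes the potential: ΔV = −E·d·cosθ.
ΔV = −(4.30×10⁴ V/m)(0.455 m)cos53° = -1.18×10⁴ V.

-1.18×10⁴ V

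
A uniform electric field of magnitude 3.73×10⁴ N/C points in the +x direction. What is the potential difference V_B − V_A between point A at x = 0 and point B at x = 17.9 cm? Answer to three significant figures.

-6680 V

In a uniform field, potential decreases in the direction of E: V_B − V_A = −E·Δx.
V_B − V_A = −(3.73×10⁴ V/m)(0.179 m) = -6680 V.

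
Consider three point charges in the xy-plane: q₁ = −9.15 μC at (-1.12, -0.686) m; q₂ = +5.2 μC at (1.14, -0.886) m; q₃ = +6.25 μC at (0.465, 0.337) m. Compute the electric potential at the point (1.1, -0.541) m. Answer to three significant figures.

The total potential is the scalar sum of each charge's contribution, V = Σ kqᵢ/rᵢ.
Distances from the field point to each charge: r₁ = 2.22 m, r₂ = 0.347 m, r₃ = 1.08 m.
V = k[(-9.15×10⁻⁶)/(2.22) + (5.20×10⁻⁶)/(0.347) + (6.25×10⁻⁶)/(1.08)] = 1.49×10⁵ V.

1.49×10⁵ V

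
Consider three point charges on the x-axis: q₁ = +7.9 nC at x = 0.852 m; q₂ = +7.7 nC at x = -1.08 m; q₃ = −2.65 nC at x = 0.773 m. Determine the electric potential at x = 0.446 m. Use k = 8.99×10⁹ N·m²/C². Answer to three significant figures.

Electric potential is a scalar, so the contributions from each charge add algebraically: V = Σ kqᵢ/rᵢ.
Distances from the field point to each charge: r₁ = 0.406 m, r₂ = 1.53 m, r₃ = 0.327 m.
V = k[(7.90×10⁻⁹)/(0.406) + (7.70×10⁻⁹)/(1.53) + (-2.65×10⁻⁹)/(0.327)] = 147 V.

147 V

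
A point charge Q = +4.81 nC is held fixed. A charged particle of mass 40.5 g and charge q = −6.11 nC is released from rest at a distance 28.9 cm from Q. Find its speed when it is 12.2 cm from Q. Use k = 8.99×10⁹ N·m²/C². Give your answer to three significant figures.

7.86×10⁻³ m/s

Only the electrostatic force acts, so mechanical energy is conserved: ½mv² = U₁ − U₂ = kQq(1/r₁ − 1/r₂).
U₁ − U₂ = (8.99×10⁹ N·m²/C²)(4.81×10⁻⁹ C)(-6.11×10⁻⁹ C)(1/0.289 − 1/0.122) = 1.25×10⁻⁶ J.
v = √(2·1.25×10⁻⁶/0.0405) = 7.86×10⁻³ m/s.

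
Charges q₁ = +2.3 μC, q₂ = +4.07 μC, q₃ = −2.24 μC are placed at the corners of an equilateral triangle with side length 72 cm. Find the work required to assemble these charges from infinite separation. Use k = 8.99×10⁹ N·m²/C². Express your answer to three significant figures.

The assembly work is the sum of pairwise potential energies, U = Σ_{i<j} kqᵢqⱼ/rᵢⱼ.
All three pair separations equal the side length, 0.720 m.
U = (0.117) + (-0.0643) + (-0.114) = -0.0613 J.

-0.0613 J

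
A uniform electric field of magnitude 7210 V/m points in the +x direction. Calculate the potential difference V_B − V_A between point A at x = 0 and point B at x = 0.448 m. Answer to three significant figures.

In a uniform field, potential decreases in the direction of E: V_B − V_A = −E·Δx.
V_B − V_A = −(7210 V/m)(0.448 m) = -3230 V.

-3230 V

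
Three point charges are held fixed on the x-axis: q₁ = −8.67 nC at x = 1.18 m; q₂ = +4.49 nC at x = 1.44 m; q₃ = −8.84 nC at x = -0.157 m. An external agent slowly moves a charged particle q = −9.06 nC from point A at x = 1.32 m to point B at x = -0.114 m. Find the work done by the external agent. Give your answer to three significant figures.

1.46×10⁻⁵ J

For quasistatic motion the external work equals the change in potential energy: W_ext = qΔV = q(V_B − V_A).
At A: distances to the source charges are 0.140 m, 0.120 m, 1.48 m; V_A = Σ kqᵢ/rᵢ = -274 V.
At B: distances to the source charges are 1.29 m, 1.55 m, 0.0430 m; V_B = Σ kqᵢ/rᵢ = -1880 V.
ΔV = V_B − V_A = -1610 V.
W_ext = qΔV = (-9.06×10⁻⁹ C)(-1610 V) = 1.46×10⁻⁵ J.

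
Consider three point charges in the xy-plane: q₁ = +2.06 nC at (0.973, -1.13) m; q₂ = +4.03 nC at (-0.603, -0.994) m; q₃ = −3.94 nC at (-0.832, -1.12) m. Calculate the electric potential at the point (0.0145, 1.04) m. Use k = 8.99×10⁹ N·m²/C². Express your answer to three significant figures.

9.58 V

The total potential is the scalar sum of each charge's contribution, V = Σ kqᵢ/rᵢ.
Distances from the field point to each charge: r₁ = 2.37 m, r₂ = 2.13 m, r₃ = 2.32 m.
V = k[(2.06×10⁻⁹)/(2.37) + (4.03×10⁻⁹)/(2.13) + (-3.94×10⁻⁹)/(2.32)] = 9.58 V.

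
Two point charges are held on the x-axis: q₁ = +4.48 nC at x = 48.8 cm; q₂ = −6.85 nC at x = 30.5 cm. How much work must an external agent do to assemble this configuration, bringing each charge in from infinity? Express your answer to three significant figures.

-1.51×10⁻⁶ J

The work to assemble the configuration equals its total potential energy, U = Σ kqᵢqⱼ/rᵢⱼ over all pairs.
Pair separations: r₁₂ = 0.183 m.
U = (-1.51×10⁻⁶) = -1.51×10⁻⁶ J.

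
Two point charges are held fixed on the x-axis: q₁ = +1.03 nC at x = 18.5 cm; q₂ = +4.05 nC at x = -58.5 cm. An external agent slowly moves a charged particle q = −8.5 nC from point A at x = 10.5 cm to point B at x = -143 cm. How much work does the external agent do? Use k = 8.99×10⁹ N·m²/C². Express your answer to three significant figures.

1.02×10⁻⁶ J

For quasistatic motion the external work equals the change in potential energy: W_ext = qΔV = q(V_B − V_A).
At A: distances to the source charges are 0.0800 m, 0.690 m; V_A = Σ kqᵢ/rᵢ = 169 V.
At B: distances to the source charges are 1.61 m, 0.845 m; V_B = Σ kqᵢ/rᵢ = 48.8 V.
ΔV = V_B − V_A = -120 V.
W_ext = qΔV = (-8.50×10⁻⁹ C)(-120 V) = 1.02×10⁻⁶ J.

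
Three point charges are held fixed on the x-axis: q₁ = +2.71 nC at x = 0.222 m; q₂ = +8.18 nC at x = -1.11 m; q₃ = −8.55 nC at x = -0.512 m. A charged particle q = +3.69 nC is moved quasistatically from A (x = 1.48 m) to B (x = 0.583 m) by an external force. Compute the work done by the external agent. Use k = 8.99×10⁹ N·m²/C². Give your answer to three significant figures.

1.16×10⁻⁷ J

For quasistatic motion the external work equals the change in potential energy: W_ext = qΔV = q(V_B − V_A).
At A: distances to the source charges are 1.26 m, 2.59 m, 1.99 m; V_A = Σ kqᵢ/rᵢ = 9.17 V.
At B: distances to the source charges are 0.361 m, 1.69 m, 1.09 m; V_B = Σ kqᵢ/rᵢ = 40.7 V.
ΔV = V_B − V_A = 31.6 V.
W_ext = qΔV = (3.69×10⁻⁹ C)(31.6 V) = 1.16×10⁻⁷ J.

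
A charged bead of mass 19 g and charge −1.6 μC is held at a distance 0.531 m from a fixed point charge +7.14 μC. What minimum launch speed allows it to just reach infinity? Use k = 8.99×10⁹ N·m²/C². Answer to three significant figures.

4.51 m/s

To just escape, total mechanical energy must reach zero at infinity: ½mv²_min + U = 0, so ½mv²_min = −U = |kQq|/r.
|U| = |kQq|/r = (8.99×10⁹ N·m²/C²)(7.14×10⁻⁶)(1.60×10⁻⁶)/(0.531) = 0.193 J.
v_min = √(2|U|/m) = √(2·0.193/0.0190) = 4.51 m/s.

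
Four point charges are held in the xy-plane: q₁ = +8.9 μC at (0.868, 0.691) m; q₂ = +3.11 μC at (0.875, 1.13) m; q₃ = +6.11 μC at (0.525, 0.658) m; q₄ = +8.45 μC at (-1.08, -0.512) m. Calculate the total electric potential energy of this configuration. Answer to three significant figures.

2.90 J

The work to assemble the configuration equals its total potential energy, U = Σ kqᵢqⱼ/rᵢⱼ over all pairs.
Pair separations: r₁₂ = 0.439 m, r₁₃ = 0.345 m, r₁₄ = 2.29 m, r₂₃ = 0.588 m, r₂₄ = 2.55 m, r₃₄ = 1.99 m.
Summing all 6 pair terms gives U = 2.90 J.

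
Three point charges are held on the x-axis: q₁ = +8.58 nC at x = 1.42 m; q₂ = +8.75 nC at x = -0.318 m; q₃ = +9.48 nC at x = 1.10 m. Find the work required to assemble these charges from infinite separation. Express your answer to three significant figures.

3.20×10⁻⁶ J

The work to assemble the configuration equals its total potential energy, U = Σ kqᵢqⱼ/rᵢⱼ over all pairs.
Pair separations: r₁₂ = 1.74 m, r₁₃ = 0.320 m, r₂₃ = 1.42 m.
U = (3.88×10⁻⁷) + (2.29×10⁻⁶) + (5.26×10⁻⁷) = 3.20×10⁻⁶ J.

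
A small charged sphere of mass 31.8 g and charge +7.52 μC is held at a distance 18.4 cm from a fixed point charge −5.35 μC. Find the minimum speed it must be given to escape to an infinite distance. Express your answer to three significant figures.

11.1 m/s

To just escape, total mechanical energy must reach zero at infinity: ½mv²_min + U = 0, so ½mv²_min = −U = |kQq|/r.
|U| = |kQq|/r = (8.99×10⁹ N·m²/C²)(5.35×10⁻⁶)(7.52×10⁻⁶)/(0.184) = 1.97 J.
v_min = √(2|U|/m) = √(2·1.97/0.0318) = 11.1 m/s.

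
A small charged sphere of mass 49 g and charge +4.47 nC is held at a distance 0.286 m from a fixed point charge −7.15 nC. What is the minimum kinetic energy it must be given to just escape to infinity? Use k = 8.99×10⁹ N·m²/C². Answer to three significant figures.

To just escape, total mechanical energy must reach zero at infinity: ½mv²_min + U = 0, so ½mv²_min = −U = |kQq|/r.
|U| = |kQq|/r = (8.99×10⁹ N·m²/C²)(7.15×10⁻⁹)(4.47×10⁻⁹)/(0.286) = 1.00×10⁻⁶ J.

1.00×10⁻⁶ J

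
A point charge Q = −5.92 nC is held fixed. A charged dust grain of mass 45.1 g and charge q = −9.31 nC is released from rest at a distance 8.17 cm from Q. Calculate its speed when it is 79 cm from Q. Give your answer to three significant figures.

Only the electrostatic force acts, so mechanical energy is conserved: ½mv² = U₁ − U₂ = kQq(1/r₁ − 1/r₂).
U₁ − U₂ = (8.99×10⁹ N·m²/C²)(-5.92×10⁻⁹ C)(-9.31×10⁻⁹ C)(1/0.0817 − 1/0.790) = 5.44×10⁻⁶ J.
v = √(2·5.44×10⁻⁶/0.0451) = 0.0155 m/s.

0.0155 m/s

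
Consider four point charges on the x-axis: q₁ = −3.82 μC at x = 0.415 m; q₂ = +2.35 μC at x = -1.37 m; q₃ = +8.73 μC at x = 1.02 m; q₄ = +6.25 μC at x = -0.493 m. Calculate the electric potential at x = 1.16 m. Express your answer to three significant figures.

5.57×10⁵ V

The total potential is the scalar sum of each charge's contribution, V = Σ kqᵢ/rᵢ.
Distances from the field point to each charge: r₁ = 0.745 m, r₂ = 2.53 m, r₃ = 0.140 m, r₄ = 1.65 m.
V = k[(-3.82×10⁻⁶)/(0.745) + (2.35×10⁻⁶)/(2.53) + (8.73×10⁻⁶)/(0.140) + (6.25×10⁻⁶)/(1.65)] = 5.57×10⁵ V.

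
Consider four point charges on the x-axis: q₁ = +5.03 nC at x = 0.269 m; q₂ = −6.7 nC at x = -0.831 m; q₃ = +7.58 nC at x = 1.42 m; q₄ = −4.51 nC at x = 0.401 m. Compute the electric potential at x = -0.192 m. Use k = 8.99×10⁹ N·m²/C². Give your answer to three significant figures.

Electric potential is a scalar, so the contributions from each charge add algebraically: V = Σ kqᵢ/rᵢ.
Distances from the field point to each charge: r₁ = 0.461 m, r₂ = 0.639 m, r₃ = 1.61 m, r₄ = 0.593 m.
V = k[(5.03×10⁻⁹)/(0.461) + (-6.70×10⁻⁹)/(0.639) + (7.58×10⁻⁹)/(1.61) + (-4.51×10⁻⁹)/(0.593)] = -22.3 V.

-22.3 V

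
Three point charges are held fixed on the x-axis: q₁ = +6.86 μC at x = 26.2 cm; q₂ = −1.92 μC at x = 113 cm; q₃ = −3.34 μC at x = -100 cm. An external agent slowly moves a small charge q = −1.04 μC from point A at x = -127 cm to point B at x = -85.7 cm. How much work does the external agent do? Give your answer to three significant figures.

For quasistatic motion the external work equals the change in potential energy: W_ext = qΔV = q(V_B − V_A).
At A: distances to the source charges are 1.53 m, 2.40 m, 0.270 m; V_A = Σ kqᵢ/rᵢ = -7.81×10⁴ V.
At B: distances to the source charges are 1.12 m, 1.99 m, 0.143 m; V_B = Σ kqᵢ/rᵢ = -1.64×10⁵ V.
ΔV = V_B − V_A = -8.54×10⁴ V.
W_ext = qΔV = (-1.04×10⁻⁶ C)(-8.54×10⁴ V) = 0.0888 J.

0.0888 J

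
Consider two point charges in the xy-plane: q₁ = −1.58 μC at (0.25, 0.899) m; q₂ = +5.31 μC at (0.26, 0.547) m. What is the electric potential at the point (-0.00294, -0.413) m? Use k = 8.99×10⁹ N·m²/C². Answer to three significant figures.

The total potential is the scalar sum of each charge's contribution, V = Σ kqᵢ/rᵢ.
Distances from the field point to each charge: r₁ = 1.34 m, r₂ = 0.995 m.
V = k[(-1.58×10⁻⁶)/(1.34) + (5.31×10⁻⁶)/(0.995)] = 3.73×10⁴ V.

3.73×10⁴ V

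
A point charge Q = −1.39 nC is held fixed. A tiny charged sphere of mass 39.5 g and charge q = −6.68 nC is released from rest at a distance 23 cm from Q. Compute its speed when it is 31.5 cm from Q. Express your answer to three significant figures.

2.23×10⁻³ m/s

Only the electrostatic force acts, so mechanical energy is conserved: ½mv² = U₁ − U₂ = kQq(1/r₁ − 1/r₂).
U₁ − U₂ = (8.99×10⁹ N·m²/C²)(-1.39×10⁻⁹ C)(-6.68×10⁻⁹ C)(1/0.230 − 1/0.315) = 9.79×10⁻⁸ J.
v = √(2·9.79×10⁻⁸/0.0395) = 2.23×10⁻³ m/s.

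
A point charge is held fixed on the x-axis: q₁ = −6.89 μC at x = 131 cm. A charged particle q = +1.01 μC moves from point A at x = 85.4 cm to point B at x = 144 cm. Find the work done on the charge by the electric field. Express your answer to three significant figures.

The work done by the electric force is W_field = −ΔU = −q(V_B − V_A) = q(V_A − V_B).
At A: distance to the source charge is 0.456 m; V_A = kq₁/r = -1.36×10⁵ V.
At B: distance to the source charge is 0.130 m; V_B = kq₁/r = -4.76×10⁵ V.
ΔV = V_B − V_A = -3.41×10⁵ V.
W_field = −qΔV = −(1.01×10⁻⁶ C)(-3.41×10⁵ V) = 0.344 J.

0.344 J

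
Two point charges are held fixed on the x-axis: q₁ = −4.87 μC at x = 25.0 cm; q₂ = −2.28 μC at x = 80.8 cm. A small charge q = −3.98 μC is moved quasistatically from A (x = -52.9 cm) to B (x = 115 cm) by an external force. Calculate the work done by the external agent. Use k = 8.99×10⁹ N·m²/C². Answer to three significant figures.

0.147 J

For quasistatic motion the external work equals the change in potential energy: W_ext = qΔV = q(V_B − V_A).
At A: distances to the source charges are 0.779 m, 1.34 m; V_A = Σ kqᵢ/rᵢ = -7.15×10⁴ V.
At B: distances to the source charges are 0.900 m, 0.342 m; V_B = Σ kqᵢ/rᵢ = -1.09×10⁵ V.
ΔV = V_B − V_A = -3.70×10⁴ V.
W_ext = qΔV = (-3.98×10⁻⁶ C)(-3.70×10⁴ V) = 0.147 J.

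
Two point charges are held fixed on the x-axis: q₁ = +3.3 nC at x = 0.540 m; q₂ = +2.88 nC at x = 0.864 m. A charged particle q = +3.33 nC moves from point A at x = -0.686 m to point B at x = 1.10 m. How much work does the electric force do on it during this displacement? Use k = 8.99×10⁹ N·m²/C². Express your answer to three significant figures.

-4.06×10⁻⁷ J

The work done by the electric force is W_field = −ΔU = −q(V_B − V_A) = q(V_A − V_B).
At A: distances to the source charges are 1.23 m, 1.55 m; V_A = Σ kqᵢ/rᵢ = 40.9 V.
At B: distances to the source charges are 0.560 m, 0.236 m; V_B = Σ kqᵢ/rᵢ = 163 V.
ΔV = V_B − V_A = 122 V.
W_field = −qΔV = −(3.33×10⁻⁹ C)(122 V) = -4.06×10⁻⁷ J.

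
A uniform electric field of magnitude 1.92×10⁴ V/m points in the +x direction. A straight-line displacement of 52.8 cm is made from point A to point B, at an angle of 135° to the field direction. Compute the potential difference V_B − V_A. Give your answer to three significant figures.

7170 V

Only the component of displacement along E changes the potential: ΔV = −E·d·cosθ.
ΔV = −(1.92×10⁴ V/m)(0.528 m)cos135° = 7170 V.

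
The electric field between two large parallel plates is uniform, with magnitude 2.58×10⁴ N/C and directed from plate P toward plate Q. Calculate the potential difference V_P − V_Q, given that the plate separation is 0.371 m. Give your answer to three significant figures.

In a uniform field, potential decreases in the direction of E: ΔV = −E·d for a displacement d parallel to E.
Going from Q to P is a displacement of 0.371 m opposite to the field, so V_P − V_Q = +Ed = 9570 V.

9570 V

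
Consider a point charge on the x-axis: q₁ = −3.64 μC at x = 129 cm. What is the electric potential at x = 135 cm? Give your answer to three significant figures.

-5.45×10⁵ V

Electric potential is a scalar, so the contributions from each charge add algebraically: V = Σ kqᵢ/rᵢ.
V = k[(-3.64×10⁻⁶)/(0.0600)] = -5.45×10⁵ V.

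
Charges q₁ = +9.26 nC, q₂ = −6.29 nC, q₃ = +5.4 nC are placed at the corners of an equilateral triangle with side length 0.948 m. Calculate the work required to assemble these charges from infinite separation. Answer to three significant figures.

-4.00×10⁻⁷ J

The work to assemble the configuration equals its total potential energy, U = Σ kqᵢqⱼ/rᵢⱼ over all pairs.
All three pair separations equal the side length, 0.948 m.
U = (-5.52×10⁻⁷) + (4.74×10⁻⁷) + (-3.22×10⁻⁷) = -4.00×10⁻⁷ J.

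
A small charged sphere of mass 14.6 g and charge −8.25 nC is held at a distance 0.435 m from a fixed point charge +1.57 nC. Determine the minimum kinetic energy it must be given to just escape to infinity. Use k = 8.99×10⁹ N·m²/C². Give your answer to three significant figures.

To just escape, total mechanical energy must reach zero at infinity: ½mv²_min + U = 0, so ½mv²_min = −U = |kQq|/r.
|U| = |kQq|/r = (8.99×10⁹ N·m²/C²)(1.57×10⁻⁹)(8.25×10⁻⁹)/(0.435) = 2.68×10⁻⁷ J.

2.68×10⁻⁷ J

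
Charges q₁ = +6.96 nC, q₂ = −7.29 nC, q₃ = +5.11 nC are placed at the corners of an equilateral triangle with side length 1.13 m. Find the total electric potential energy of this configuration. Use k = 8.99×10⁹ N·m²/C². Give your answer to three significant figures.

-4.17×10⁻⁷ J

The assembly work is the sum of pairwise potential energies, U = Σ_{i<j} kqᵢqⱼ/rᵢⱼ.
All three pair separations equal the side length, 1.13 m.
U = (-4.04×10⁻⁷) + (2.83×10⁻⁷) + (-2.96×10⁻⁷) = -4.17×10⁻⁷ J.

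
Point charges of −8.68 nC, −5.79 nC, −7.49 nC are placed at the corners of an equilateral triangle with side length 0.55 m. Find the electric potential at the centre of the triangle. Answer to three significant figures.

-622 V

Electric potential is a scalar, so the contributions from each charge add algebraically: V = Σ kqᵢ/rᵢ.
The distance from each vertex to the centroid is a/√3 = 0.318 m.
V = k[(-8.68×10⁻⁹)/(0.318) + (-5.79×10⁻⁹)/(0.318) + (-7.49×10⁻⁹)/(0.318)] = -622 V.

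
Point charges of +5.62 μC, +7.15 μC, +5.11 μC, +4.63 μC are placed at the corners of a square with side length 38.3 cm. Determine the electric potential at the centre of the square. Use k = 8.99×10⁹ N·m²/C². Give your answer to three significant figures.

The total potential is the scalar sum of each charge's contribution, V = Σ kqᵢ/rᵢ.
The distance from each corner to the centre is a√2/2 = 0.271 m.
V = k[(5.62×10⁻⁶)/(0.271) + (7.15×10⁻⁶)/(0.271) + (5.11×10⁻⁶)/(0.271) + (4.63×10⁻⁶)/(0.271)] = 7.47×10⁵ V.

7.47×10⁵ V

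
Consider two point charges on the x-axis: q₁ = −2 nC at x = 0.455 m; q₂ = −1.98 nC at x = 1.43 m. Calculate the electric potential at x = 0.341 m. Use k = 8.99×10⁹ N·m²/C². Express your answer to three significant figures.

-174 V

The total potential is the scalar sum of each charge's contribution, V = Σ kqᵢ/rᵢ.
Distances from the field point to each charge: r₁ = 0.114 m, r₂ = 1.09 m.
V = k[(-2.00×10⁻⁹)/(0.114) + (-1.98×10⁻⁹)/(1.09)] = -174 V.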